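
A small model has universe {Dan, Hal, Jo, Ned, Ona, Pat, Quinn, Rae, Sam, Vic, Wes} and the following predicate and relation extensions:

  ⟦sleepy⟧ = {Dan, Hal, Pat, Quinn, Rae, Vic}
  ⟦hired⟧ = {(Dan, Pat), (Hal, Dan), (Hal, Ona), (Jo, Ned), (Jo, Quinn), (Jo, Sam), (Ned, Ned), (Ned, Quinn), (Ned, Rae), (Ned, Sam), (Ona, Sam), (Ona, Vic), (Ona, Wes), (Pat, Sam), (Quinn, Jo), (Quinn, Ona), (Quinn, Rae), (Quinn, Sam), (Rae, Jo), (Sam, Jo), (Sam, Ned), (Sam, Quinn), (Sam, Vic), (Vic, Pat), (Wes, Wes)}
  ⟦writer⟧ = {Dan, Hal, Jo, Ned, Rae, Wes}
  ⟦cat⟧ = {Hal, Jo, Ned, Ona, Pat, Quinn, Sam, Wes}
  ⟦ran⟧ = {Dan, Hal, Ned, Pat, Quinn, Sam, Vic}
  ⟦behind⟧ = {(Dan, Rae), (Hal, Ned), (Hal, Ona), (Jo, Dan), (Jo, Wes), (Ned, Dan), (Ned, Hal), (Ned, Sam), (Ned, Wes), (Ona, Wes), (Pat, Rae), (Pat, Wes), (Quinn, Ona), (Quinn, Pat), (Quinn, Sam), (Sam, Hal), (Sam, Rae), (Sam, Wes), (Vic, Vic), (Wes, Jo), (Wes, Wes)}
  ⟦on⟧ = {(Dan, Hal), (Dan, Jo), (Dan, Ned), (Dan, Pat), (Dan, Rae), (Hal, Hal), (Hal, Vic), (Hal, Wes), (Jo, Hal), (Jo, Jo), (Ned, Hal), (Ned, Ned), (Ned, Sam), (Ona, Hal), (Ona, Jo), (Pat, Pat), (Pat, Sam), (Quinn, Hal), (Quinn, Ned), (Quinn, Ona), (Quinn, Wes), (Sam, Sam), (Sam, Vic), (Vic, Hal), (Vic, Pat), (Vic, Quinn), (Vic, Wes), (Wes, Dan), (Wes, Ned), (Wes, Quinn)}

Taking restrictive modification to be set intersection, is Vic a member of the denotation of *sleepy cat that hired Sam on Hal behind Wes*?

no

⟦that hired Sam⟧ = {x : ⟨x, Sam⟩ ∈ ⟦hired⟧} = {Jo, Ned, Ona, Pat, Quinn}
⟦on Hal⟧ = {x : ⟨x, Hal⟩ ∈ ⟦on⟧} = {Dan, Hal, Jo, Ned, Ona, Quinn, Vic}
⟦behind Wes⟧ = {x : ⟨x, Wes⟩ ∈ ⟦behind⟧} = {Jo, Ned, Ona, Pat, Sam, Wes}
⟦cat⟧ = {Hal, Jo, Ned, Ona, Pat, Quinn, Sam, Wes}
… ∩ ⟦that hired Sam⟧ = {Hal, Jo, Ned, Ona, Pat, Quinn, Sam, Wes} ∩ {Jo, Ned, Ona, Pat, Quinn} = {Jo, Ned, Ona, Pat, Quinn}
… ∩ ⟦on Hal⟧ = {Jo, Ned, Ona, Pat, Quinn} ∩ {Dan, Hal, Jo, Ned, Ona, Quinn, Vic} = {Jo, Ned, Ona, Quinn}
… ∩ ⟦behind Wes⟧ = {Jo, Ned, Ona, Quinn} ∩ {Jo, Ned, Ona, Pat, Sam, Wes} = {Jo, Ned, Ona}
… ∩ ⟦sleepy⟧ = {Jo, Ned, Ona} ∩ {Dan, Hal, Pat, Quinn, Rae, Vic} = ∅
⟦sleepy cat that hired Sam on Hal behind Wes⟧ = ∅; Vic ∉ this set.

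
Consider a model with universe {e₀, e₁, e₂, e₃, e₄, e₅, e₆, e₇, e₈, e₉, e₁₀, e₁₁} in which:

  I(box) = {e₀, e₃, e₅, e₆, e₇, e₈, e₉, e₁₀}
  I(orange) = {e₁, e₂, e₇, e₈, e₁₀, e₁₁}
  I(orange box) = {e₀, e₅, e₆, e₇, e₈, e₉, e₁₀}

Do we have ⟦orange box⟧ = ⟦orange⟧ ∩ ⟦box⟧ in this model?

no

⟦orange⟧ ∩ ⟦box⟧ = {e₁, e₂, e₇, e₈, e₁₀, e₁₁} ∩ {e₀, e₃, e₅, e₆, e₇, e₈, e₉, e₁₀} = {e₇, e₈, e₁₀}
Observed ⟦orange box⟧ = {e₀, e₅, e₆, e₇, e₈, e₉, e₁₀}.
These differ, so the modifier is not intersective in this model.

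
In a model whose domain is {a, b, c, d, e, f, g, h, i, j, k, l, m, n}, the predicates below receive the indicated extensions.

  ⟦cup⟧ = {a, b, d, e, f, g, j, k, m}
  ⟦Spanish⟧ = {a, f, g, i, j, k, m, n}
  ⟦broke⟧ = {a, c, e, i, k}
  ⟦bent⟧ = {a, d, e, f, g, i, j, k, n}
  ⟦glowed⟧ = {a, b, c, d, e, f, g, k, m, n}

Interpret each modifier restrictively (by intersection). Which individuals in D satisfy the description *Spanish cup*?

{a, f, g, j, k, m}

⟦cup⟧ = {a, b, d, e, f, g, j, k, m}
… ∩ ⟦Spanish⟧ = {a, b, d, e, f, g, j, k, m} ∩ {a, f, g, i, j, k, m, n} = {a, f, g, j, k, m}
So ⟦Spanish cup⟧ = {a, f, g, j, k, m}.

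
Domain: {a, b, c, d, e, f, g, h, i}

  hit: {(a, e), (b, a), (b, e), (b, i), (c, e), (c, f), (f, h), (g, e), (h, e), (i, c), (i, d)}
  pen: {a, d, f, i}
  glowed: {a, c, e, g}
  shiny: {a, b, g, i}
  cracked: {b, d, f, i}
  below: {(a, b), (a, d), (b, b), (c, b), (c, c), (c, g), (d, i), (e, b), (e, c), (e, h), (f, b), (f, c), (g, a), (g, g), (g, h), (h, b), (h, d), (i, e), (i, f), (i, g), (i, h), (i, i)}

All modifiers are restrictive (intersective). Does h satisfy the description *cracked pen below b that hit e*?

⟦below b⟧ = {x : ⟨x, b⟩ ∈ ⟦below⟧} = {a, b, c, e, f, h}
⟦that hit e⟧ = {x : ⟨x, e⟩ ∈ ⟦hit⟧} = {a, b, c, g, h}
⟦pen⟧ = {a, d, f, i}
… ∩ ⟦below b⟧ = {a, d, f, i} ∩ {a, b, c, e, f, h} = {a, f}
… ∩ ⟦that hit e⟧ = {a, f} ∩ {a, b, c, g, h} = {a}
… ∩ ⟦cracked⟧ = {a} ∩ {b, d, f, i} = ∅
⟦cracked pen below b that hit e⟧ = ∅; h ∉ this set.

no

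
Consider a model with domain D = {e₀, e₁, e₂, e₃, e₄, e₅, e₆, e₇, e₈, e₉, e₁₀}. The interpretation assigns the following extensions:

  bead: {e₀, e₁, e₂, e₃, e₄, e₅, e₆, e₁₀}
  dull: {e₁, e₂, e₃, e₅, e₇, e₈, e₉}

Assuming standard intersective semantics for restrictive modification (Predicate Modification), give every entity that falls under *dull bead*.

⟦bead⟧ = {e₀, e₁, e₂, e₃, e₄, e₅, e₆, e₁₀}
… ∩ ⟦dull⟧ = {e₀, e₁, e₂, e₃, e₄, e₅, e₆, e₁₀} ∩ {e₁, e₂, e₃, e₅, e₇, e₈, e₉} = {e₁, e₂, e₃, e₅}
So ⟦dull bead⟧ = {e₁, e₂, e₃, e₅}.

{e₁, e₂, e₃, e₅}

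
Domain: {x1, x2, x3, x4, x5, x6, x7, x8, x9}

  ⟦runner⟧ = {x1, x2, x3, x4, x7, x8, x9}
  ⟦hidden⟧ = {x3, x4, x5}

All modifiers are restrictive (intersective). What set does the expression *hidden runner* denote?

⟦runner⟧ = {x1, x2, x3, x4, x7, x8, x9}
… ∩ ⟦hidden⟧ = {x1, x2, x3, x4, x7, x8, x9} ∩ {x3, x4, x5} = {x3, x4}
So ⟦hidden runner⟧ = {x3, x4}.

{x3, x4}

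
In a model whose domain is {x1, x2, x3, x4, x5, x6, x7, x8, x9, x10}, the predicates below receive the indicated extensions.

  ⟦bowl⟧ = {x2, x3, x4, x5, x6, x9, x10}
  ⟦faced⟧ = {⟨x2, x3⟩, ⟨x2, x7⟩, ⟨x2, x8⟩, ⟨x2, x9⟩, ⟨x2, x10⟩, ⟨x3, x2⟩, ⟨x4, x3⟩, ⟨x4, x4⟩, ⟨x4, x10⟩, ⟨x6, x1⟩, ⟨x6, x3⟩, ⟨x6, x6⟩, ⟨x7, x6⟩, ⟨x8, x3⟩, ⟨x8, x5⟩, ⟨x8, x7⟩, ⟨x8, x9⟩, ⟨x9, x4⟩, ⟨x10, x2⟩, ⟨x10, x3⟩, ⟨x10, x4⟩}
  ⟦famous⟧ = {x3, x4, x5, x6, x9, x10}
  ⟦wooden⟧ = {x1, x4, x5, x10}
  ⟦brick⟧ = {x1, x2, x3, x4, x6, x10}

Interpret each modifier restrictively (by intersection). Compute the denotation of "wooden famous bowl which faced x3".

{x4, x10}

⟦which faced x3⟧ = {x : ⟨x, x3⟩ ∈ ⟦faced⟧} = {x2, x4, x6, x8, x10}
⟦bowl⟧ = {x2, x3, x4, x5, x6, x9, x10}
… ∩ ⟦which faced x3⟧ = {x2, x3, x4, x5, x6, x9, x10} ∩ {x2, x4, x6, x8, x10} = {x2, x4, x6, x10}
… ∩ ⟦wooden⟧ = {x2, x4, x6, x10} ∩ {x1, x4, x5, x10} = {x4, x10}
… ∩ ⟦famous⟧ = {x4, x10} ∩ {x3, x4, x5, x6, x9, x10} = {x4, x10}
So ⟦wooden famous bowl which faced x3⟧ = {x4, x10}.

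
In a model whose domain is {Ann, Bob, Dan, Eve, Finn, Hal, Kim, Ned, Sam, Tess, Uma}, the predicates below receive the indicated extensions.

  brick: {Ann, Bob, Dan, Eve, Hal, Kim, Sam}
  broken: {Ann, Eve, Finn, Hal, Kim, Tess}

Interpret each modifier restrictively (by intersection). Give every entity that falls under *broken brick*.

⟦brick⟧ = {Ann, Bob, Dan, Eve, Hal, Kim, Sam}
… ∩ ⟦broken⟧ = {Ann, Bob, Dan, Eve, Hal, Kim, Sam} ∩ {Ann, Eve, Finn, Hal, Kim, Tess} = {Ann, Eve, Hal, Kim}
So ⟦broken brick⟧ = {Ann, Eve, Hal, Kim}.

{Ann, Eve, Hal, Kim}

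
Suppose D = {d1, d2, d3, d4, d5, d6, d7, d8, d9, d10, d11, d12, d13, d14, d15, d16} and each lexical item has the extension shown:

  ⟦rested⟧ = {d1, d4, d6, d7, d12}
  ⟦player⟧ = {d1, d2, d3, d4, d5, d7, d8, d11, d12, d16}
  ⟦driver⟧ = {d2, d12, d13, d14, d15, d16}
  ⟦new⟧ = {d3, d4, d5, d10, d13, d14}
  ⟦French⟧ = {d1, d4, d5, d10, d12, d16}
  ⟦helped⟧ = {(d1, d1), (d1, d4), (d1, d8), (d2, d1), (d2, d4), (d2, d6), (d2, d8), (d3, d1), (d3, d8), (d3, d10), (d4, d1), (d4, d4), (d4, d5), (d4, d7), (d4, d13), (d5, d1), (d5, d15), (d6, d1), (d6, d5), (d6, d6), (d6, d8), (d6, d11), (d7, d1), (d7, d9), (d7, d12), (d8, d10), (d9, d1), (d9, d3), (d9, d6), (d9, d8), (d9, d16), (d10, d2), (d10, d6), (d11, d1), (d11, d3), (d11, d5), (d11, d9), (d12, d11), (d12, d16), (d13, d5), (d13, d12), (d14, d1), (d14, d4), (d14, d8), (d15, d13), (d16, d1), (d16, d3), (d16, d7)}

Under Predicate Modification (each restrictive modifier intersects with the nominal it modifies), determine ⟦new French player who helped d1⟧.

{d4, d5}

⟦who helped d1⟧ = {x : ⟨x, d1⟩ ∈ ⟦helped⟧} = {d1, d2, d3, d4, d5, d6, d7, d9, d11, d14, d16}
⟦player⟧ = {d1, d2, d3, d4, d5, d7, d8, d11, d12, d16}
… ∩ ⟦who helped d1⟧ = {d1, d2, d3, d4, d5, d7, d8, d11, d12, d16} ∩ {d1, d2, d3, d4, d5, d6, d7, d9, d11, d14, d16} = {d1, d2, d3, d4, d5, d7, d11, d16}
… ∩ ⟦new⟧ = {d1, d2, d3, d4, d5, d7, d11, d16} ∩ {d3, d4, d5, d10, d13, d14} = {d3, d4, d5}
… ∩ ⟦French⟧ = {d3, d4, d5} ∩ {d1, d4, d5, d10, d12, d16} = {d4, d5}
So ⟦new French player who helped d1⟧ = {d4, d5}.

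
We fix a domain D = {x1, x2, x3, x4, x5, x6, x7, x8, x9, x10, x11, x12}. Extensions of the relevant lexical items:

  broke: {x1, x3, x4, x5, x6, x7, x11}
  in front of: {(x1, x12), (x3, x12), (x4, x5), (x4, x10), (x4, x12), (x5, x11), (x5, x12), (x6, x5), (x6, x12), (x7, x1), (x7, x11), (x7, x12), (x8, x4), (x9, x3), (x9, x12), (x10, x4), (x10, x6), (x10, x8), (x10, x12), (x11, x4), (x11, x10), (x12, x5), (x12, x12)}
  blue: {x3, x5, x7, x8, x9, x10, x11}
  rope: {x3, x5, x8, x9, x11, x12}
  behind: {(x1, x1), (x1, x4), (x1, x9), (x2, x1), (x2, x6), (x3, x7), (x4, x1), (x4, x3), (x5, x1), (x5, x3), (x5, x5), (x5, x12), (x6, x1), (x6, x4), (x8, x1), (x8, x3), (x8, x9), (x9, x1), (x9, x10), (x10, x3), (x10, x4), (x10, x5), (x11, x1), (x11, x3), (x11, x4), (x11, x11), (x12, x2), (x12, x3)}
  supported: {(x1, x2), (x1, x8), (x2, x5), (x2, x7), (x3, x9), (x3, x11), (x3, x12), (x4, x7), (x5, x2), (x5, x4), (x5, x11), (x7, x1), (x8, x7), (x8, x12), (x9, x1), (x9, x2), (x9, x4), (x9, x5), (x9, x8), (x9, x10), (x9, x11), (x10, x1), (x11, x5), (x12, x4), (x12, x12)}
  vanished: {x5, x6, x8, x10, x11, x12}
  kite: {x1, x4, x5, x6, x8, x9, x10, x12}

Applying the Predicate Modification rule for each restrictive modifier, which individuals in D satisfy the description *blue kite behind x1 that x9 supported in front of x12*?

⟦behind x1⟧ = {x : ⟨x, x1⟩ ∈ ⟦behind⟧} = {x1, x2, x4, x5, x6, x8, x9, x11}
⟦that x9 supported⟧ = {x : ⟨x9, x⟩ ∈ ⟦supported⟧} = {x1, x2, x4, x5, x8, x10, x11}
⟦in front of x12⟧ = {x : ⟨x, x12⟩ ∈ ⟦in front of⟧} = {x1, x3, x4, x5, x6, x7, x9, x10, x12}
⟦kite⟧ = {x1, x4, x5, x6, x8, x9, x10, x12}
… ∩ ⟦behind x1⟧ = {x1, x4, x5, x6, x8, x9, x10, x12} ∩ {x1, x2, x4, x5, x6, x8, x9, x11} = {x1, x4, x5, x6, x8, x9}
… ∩ ⟦that x9 supported⟧ = {x1, x4, x5, x6, x8, x9} ∩ {x1, x2, x4, x5, x8, x10, x11} = {x1, x4, x5, x8}
… ∩ ⟦in front of x12⟧ = {x1, x4, x5, x8} ∩ {x1, x3, x4, x5, x6, x7, x9, x10, x12} = {x1, x4, x5}
… ∩ ⟦blue⟧ = {x1, x4, x5} ∩ {x3, x5, x7, x8, x9, x10, x11} = {x5}
So ⟦blue kite behind x1 that x9 supported in front of x12⟧ = {x5}.

{x5}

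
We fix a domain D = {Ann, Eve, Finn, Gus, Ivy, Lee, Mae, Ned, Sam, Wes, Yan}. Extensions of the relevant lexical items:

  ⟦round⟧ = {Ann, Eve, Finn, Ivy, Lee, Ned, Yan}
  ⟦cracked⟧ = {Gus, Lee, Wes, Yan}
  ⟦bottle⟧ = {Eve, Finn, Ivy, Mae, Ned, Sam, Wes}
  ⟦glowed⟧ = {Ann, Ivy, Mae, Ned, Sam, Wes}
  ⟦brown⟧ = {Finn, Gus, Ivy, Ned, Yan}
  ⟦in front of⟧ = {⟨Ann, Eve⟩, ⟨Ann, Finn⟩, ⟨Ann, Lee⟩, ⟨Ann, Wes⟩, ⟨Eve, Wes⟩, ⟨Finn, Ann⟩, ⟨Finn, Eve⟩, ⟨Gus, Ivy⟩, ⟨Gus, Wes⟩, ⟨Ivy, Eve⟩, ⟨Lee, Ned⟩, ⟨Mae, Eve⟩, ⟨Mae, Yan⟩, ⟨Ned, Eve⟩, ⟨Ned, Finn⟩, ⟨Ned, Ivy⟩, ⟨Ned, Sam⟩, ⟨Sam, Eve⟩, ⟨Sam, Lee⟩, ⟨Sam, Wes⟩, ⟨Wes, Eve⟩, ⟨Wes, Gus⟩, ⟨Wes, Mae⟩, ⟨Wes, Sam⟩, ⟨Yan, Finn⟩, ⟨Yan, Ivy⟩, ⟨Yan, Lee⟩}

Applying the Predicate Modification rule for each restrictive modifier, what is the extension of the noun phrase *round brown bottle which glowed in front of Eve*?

{Ivy, Ned}

⟦which glowed⟧ = ⟦glowed⟧ = {Ann, Ivy, Mae, Ned, Sam, Wes}
⟦in front of Eve⟧ = {x : ⟨x, Eve⟩ ∈ ⟦in front of⟧} = {Ann, Finn, Ivy, Mae, Ned, Sam, Wes}
⟦bottle⟧ = {Eve, Finn, Ivy, Mae, Ned, Sam, Wes}
… ∩ ⟦which glowed⟧ = {Eve, Finn, Ivy, Mae, Ned, Sam, Wes} ∩ {Ann, Ivy, Mae, Ned, Sam, Wes} = {Ivy, Mae, Ned, Sam, Wes}
… ∩ ⟦in front of Eve⟧ = {Ivy, Mae, Ned, Sam, Wes} ∩ {Ann, Finn, Ivy, Mae, Ned, Sam, Wes} = {Ivy, Mae, Ned, Sam, Wes}
… ∩ ⟦round⟧ = {Ivy, Mae, Ned, Sam, Wes} ∩ {Ann, Eve, Finn, Ivy, Lee, Ned, Yan} = {Ivy, Ned}
… ∩ ⟦brown⟧ = {Ivy, Ned} ∩ {Finn, Gus, Ivy, Ned, Yan} = {Ivy, Ned}
So ⟦round brown bottle which glowed in front of Eve⟧ = {Ivy, Ned}.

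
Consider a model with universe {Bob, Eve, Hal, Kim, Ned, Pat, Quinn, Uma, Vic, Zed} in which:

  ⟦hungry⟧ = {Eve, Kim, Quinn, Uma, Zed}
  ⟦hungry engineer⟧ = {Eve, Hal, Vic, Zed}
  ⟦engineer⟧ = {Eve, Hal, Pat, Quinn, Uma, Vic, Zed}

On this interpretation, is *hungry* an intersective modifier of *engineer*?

⟦hungry⟧ ∩ ⟦engineer⟧ = {Eve, Kim, Quinn, Uma, Zed} ∩ {Eve, Hal, Pat, Quinn, Uma, Vic, Zed} = {Eve, Quinn, Uma, Zed}
Observed ⟦hungry engineer⟧ = {Eve, Hal, Vic, Zed}.
These differ, so the modifier is not intersective in this model.

no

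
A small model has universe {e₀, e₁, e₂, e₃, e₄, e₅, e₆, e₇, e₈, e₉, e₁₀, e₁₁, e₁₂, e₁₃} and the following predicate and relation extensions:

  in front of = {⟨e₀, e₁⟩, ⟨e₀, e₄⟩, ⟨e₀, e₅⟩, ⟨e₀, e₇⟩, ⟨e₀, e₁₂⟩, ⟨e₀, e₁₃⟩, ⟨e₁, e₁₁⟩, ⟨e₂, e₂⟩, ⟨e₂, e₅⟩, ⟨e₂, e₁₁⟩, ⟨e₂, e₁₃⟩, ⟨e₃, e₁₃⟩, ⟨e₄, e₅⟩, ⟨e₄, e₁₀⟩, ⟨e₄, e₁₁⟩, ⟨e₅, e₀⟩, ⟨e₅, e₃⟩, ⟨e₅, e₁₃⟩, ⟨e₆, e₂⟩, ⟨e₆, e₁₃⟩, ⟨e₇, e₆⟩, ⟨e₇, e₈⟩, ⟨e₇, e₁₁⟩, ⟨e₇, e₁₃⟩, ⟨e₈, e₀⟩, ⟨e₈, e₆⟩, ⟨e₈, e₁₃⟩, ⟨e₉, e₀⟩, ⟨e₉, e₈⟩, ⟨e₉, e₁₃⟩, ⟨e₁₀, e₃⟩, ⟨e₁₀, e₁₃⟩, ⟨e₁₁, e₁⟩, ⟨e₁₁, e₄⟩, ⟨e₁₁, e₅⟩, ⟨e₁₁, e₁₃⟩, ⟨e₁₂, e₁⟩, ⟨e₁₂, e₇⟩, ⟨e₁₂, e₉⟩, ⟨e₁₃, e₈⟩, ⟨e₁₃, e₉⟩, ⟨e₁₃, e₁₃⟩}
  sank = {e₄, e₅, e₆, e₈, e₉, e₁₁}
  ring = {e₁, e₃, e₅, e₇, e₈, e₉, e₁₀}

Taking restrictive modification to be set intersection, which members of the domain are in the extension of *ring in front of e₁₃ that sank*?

⟦in front of e₁₃⟧ = {x : ⟨x, e₁₃⟩ ∈ ⟦in front of⟧} = {e₀, e₂, e₃, e₅, e₆, e₇, e₈, e₉, e₁₀, e₁₁, e₁₃}
⟦that sank⟧ = ⟦sank⟧ = {e₄, e₅, e₆, e₈, e₉, e₁₁}
⟦ring⟧ = {e₁, e₃, e₅, e₇, e₈, e₉, e₁₀}
… ∩ ⟦in front of e₁₃⟧ = {e₁, e₃, e₅, e₇, e₈, e₉, e₁₀} ∩ {e₀, e₂, e₃, e₅, e₆, e₇, e₈, e₉, e₁₀, e₁₁, e₁₃} = {e₃, e₅, e₇, e₈, e₉, e₁₀}
… ∩ ⟦that sank⟧ = {e₃, e₅, e₇, e₈, e₉, e₁₀} ∩ {e₄, e₅, e₆, e₈, e₉, e₁₁} = {e₅, e₈, e₉}
So ⟦ring in front of e₁₃ that sank⟧ = {e₅, e₈, e₉}.

{e₅, e₈, e₉}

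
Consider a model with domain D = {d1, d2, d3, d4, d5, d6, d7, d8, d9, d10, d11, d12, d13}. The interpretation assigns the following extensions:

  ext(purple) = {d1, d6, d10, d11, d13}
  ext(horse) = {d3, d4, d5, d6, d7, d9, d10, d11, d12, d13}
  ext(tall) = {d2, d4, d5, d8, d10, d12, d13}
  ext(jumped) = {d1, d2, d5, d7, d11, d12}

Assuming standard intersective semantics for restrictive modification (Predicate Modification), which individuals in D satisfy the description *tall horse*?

{d4, d5, d10, d12, d13}

⟦horse⟧ = {d3, d4, d5, d6, d7, d9, d10, d11, d12, d13}
… ∩ ⟦tall⟧ = {d3, d4, d5, d6, d7, d9, d10, d11, d12, d13} ∩ {d2, d4, d5, d8, d10, d12, d13} = {d4, d5, d10, d12, d13}
So ⟦tall horse⟧ = {d4, d5, d10, d12, d13}.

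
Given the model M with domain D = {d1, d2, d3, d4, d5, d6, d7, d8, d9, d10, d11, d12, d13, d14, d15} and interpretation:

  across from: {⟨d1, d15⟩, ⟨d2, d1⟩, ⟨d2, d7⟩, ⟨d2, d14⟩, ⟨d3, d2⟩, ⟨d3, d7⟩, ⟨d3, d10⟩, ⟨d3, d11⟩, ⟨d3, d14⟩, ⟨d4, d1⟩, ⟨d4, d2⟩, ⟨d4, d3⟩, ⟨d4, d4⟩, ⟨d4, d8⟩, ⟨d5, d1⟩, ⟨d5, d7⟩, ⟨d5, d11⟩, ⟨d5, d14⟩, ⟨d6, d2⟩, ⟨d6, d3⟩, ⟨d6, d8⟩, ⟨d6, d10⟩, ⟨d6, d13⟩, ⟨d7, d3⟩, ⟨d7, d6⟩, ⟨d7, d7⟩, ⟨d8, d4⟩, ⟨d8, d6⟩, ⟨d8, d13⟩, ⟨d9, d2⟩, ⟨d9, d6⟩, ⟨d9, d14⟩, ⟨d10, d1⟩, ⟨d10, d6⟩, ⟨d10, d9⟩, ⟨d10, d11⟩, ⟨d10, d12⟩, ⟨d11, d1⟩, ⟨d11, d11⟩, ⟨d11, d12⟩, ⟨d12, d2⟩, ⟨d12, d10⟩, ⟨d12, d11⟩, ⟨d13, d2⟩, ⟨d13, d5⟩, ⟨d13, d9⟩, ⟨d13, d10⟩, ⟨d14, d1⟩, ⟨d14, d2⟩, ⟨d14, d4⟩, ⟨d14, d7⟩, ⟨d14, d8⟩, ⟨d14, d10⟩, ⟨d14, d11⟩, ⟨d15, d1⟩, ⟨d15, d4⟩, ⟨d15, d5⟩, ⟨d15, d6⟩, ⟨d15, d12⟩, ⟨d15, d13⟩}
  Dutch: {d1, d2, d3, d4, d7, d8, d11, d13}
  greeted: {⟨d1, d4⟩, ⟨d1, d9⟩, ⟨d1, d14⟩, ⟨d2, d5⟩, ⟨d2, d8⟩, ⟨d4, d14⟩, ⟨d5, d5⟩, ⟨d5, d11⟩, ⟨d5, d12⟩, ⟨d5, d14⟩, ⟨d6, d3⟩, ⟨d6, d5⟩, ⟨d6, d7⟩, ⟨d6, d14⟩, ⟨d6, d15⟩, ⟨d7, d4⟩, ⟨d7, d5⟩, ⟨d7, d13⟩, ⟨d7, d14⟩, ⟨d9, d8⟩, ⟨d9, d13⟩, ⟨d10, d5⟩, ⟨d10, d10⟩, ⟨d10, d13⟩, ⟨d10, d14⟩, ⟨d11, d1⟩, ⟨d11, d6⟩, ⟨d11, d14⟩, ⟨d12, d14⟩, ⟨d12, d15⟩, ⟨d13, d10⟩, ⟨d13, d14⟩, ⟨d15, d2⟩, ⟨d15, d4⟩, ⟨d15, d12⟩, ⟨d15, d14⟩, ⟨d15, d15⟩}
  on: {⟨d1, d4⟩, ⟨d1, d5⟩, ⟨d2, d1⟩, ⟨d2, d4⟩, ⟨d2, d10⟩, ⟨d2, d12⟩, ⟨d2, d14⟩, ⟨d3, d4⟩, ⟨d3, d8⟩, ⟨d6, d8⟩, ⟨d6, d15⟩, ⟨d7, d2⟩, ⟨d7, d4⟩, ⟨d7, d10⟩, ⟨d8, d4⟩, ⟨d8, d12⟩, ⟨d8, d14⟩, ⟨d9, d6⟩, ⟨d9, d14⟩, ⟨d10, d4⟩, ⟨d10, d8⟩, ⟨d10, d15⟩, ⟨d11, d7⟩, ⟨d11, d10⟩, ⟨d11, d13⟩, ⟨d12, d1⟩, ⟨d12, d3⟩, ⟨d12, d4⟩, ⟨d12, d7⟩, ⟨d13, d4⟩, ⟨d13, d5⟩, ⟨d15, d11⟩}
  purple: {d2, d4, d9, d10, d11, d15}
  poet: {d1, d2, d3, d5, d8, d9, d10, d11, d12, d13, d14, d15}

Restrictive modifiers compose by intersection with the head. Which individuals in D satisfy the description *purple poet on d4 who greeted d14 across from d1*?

{d10}

⟦on d4⟧ = {x : ⟨x, d4⟩ ∈ ⟦on⟧} = {d1, d2, d3, d7, d8, d10, d12, d13}
⟦who greeted d14⟧ = {x : ⟨x, d14⟩ ∈ ⟦greeted⟧} = {d1, d4, d5, d6, d7, d10, d11, d12, d13, d15}
⟦across from d1⟧ = {x : ⟨x, d1⟩ ∈ ⟦across from⟧} = {d2, d4, d5, d10, d11, d14, d15}
⟦poet⟧ = {d1, d2, d3, d5, d8, d9, d10, d11, d12, d13, d14, d15}
… ∩ ⟦on d4⟧ = {d1, d2, d3, d5, d8, d9, d10, d11, d12, d13, d14, d15} ∩ {d1, d2, d3, d7, d8, d10, d12, d13} = {d1, d2, d3, d8, d10, d12, d13}
… ∩ ⟦who greeted d14⟧ = {d1, d2, d3, d8, d10, d12, d13} ∩ {d1, d4, d5, d6, d7, d10, d11, d12, d13, d15} = {d1, d10, d12, d13}
… ∩ ⟦across from d1⟧ = {d1, d10, d12, d13} ∩ {d2, d4, d5, d10, d11, d14, d15} = {d10}
… ∩ ⟦purple⟧ = {d10} ∩ {d2, d4, d9, d10, d11, d15} = {d10}
So ⟦purple poet on d4 who greeted d14 across from d1⟧ = {d10}.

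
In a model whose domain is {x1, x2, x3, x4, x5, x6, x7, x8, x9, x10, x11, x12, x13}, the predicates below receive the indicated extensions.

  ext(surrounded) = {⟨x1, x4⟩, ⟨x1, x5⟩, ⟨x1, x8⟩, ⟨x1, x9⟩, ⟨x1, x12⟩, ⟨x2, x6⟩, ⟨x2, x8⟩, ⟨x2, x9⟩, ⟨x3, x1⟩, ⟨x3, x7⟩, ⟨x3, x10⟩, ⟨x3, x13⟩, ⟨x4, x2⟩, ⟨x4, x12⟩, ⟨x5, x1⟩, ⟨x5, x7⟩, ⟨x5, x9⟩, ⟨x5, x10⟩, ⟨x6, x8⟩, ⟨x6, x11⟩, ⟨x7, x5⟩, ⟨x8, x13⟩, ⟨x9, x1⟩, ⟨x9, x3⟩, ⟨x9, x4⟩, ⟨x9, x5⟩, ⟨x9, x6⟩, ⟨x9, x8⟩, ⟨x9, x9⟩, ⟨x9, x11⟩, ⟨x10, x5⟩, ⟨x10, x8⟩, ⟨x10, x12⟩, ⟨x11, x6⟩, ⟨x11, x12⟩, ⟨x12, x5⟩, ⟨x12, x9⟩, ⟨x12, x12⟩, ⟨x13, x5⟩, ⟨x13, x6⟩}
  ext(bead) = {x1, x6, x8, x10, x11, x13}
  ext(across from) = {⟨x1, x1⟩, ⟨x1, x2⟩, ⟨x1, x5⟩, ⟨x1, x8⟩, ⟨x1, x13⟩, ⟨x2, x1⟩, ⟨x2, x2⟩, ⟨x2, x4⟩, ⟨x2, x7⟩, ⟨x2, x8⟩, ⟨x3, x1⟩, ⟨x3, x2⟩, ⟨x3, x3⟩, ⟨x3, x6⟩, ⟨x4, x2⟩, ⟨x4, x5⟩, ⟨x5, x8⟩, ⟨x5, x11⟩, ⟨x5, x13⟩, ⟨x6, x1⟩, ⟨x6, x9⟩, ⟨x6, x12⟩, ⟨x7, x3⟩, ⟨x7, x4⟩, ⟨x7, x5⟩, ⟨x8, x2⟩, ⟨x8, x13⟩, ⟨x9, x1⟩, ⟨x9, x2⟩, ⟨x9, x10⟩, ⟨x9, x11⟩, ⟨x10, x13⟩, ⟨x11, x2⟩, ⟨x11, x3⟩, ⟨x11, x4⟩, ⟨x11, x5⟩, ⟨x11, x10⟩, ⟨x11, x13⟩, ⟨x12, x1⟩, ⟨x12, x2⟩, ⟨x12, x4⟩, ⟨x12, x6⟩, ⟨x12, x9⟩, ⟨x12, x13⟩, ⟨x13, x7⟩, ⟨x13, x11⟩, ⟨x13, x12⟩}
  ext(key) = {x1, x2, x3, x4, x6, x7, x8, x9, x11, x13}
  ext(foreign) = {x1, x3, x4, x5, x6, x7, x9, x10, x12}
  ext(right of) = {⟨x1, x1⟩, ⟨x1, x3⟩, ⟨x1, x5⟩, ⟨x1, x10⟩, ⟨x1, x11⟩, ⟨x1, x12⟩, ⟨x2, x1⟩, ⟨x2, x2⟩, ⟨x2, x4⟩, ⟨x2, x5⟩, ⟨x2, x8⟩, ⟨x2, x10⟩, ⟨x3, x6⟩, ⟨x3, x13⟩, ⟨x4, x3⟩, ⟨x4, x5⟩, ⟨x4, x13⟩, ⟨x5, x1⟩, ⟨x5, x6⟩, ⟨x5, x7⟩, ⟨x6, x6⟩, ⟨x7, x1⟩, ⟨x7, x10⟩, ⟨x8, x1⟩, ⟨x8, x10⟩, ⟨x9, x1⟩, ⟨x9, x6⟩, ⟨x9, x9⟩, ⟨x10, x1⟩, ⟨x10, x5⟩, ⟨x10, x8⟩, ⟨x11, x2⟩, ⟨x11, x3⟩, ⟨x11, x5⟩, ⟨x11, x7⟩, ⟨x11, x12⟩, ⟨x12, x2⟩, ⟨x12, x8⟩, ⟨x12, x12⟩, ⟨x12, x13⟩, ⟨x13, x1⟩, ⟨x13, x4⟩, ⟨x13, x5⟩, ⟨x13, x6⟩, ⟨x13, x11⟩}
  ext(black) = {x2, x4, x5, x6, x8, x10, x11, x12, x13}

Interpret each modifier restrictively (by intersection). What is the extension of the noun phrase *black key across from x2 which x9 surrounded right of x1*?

⟦across from x2⟧ = {x : ⟨x, x2⟩ ∈ ⟦across from⟧} = {x1, x2, x3, x4, x8, x9, x11, x12}
⟦which x9 surrounded⟧ = {x : ⟨x9, x⟩ ∈ ⟦surrounded⟧} = {x1, x3, x4, x5, x6, x8, x9, x11}
⟦right of x1⟧ = {x : ⟨x, x1⟩ ∈ ⟦right of⟧} = {x1, x2, x5, x7, x8, x9, x10, x13}
⟦key⟧ = {x1, x2, x3, x4, x6, x7, x8, x9, x11, x13}
… ∩ ⟦across from x2⟧ = {x1, x2, x3, x4, x6, x7, x8, x9, x11, x13} ∩ {x1, x2, x3, x4, x8, x9, x11, x12} = {x1, x2, x3, x4, x8, x9, x11}
… ∩ ⟦which x9 surrounded⟧ = {x1, x2, x3, x4, x8, x9, x11} ∩ {x1, x3, x4, x5, x6, x8, x9, x11} = {x1, x3, x4, x8, x9, x11}
… ∩ ⟦right of x1⟧ = {x1, x3, x4, x8, x9, x11} ∩ {x1, x2, x5, x7, x8, x9, x10, x13} = {x1, x8, x9}
… ∩ ⟦black⟧ = {x1, x8, x9} ∩ {x2, x4, x5, x6, x8, x10, x11, x12, x13} = {x8}
So ⟦black key across from x2 which x9 surrounded right of x1⟧ = {x8}.

{x8}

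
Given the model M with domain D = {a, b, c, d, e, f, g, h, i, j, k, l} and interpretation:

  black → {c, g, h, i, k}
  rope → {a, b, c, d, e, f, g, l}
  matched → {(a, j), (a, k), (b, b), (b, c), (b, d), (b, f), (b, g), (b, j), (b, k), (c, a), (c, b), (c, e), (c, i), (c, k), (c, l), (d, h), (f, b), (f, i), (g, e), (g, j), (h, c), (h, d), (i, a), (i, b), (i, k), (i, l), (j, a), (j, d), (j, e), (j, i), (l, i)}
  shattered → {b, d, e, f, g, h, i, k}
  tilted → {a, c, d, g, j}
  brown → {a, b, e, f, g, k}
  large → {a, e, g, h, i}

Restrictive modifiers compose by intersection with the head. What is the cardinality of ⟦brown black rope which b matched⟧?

⟦which b matched⟧ = {x : ⟨b, x⟩ ∈ ⟦matched⟧} = {b, c, d, f, g, j, k}
⟦rope⟧ = {a, b, c, d, e, f, g, l}
… ∩ ⟦which b matched⟧ = {a, b, c, d, e, f, g, l} ∩ {b, c, d, f, g, j, k} = {b, c, d, f, g}
… ∩ ⟦brown⟧ = {b, c, d, f, g} ∩ {a, b, e, f, g, k} = {b, f, g}
… ∩ ⟦black⟧ = {b, f, g} ∩ {c, g, h, i, k} = {g}
⟦brown black rope which b matched⟧ = {g}, so the cardinality is 1.

1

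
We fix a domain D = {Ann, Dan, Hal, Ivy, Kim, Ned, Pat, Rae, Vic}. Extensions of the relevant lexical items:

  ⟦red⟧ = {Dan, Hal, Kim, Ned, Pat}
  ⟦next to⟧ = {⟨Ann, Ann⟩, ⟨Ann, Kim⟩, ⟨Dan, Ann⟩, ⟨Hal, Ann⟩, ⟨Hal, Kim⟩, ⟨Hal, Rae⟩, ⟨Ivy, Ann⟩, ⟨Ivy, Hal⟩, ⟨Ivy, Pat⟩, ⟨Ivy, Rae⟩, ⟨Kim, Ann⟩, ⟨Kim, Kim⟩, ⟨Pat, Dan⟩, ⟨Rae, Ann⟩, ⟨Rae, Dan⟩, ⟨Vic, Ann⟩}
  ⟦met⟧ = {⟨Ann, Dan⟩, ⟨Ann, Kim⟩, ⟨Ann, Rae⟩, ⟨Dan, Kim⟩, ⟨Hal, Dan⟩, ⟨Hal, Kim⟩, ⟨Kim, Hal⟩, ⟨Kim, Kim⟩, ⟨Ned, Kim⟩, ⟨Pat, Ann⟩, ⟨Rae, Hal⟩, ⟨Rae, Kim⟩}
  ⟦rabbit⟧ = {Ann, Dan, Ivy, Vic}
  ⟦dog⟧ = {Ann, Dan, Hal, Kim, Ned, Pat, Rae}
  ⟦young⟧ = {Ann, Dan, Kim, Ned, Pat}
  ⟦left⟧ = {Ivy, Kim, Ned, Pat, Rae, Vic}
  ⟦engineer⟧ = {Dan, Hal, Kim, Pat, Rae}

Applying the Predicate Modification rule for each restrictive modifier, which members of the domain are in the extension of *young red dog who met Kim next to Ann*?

⟦who met Kim⟧ = {x : ⟨x, Kim⟩ ∈ ⟦met⟧} = {Ann, Dan, Hal, Kim, Ned, Rae}
⟦next to Ann⟧ = {x : ⟨x, Ann⟩ ∈ ⟦next to⟧} = {Ann, Dan, Hal, Ivy, Kim, Rae, Vic}
⟦dog⟧ = {Ann, Dan, Hal, Kim, Ned, Pat, Rae}
… ∩ ⟦who met Kim⟧ = {Ann, Dan, Hal, Kim, Ned, Pat, Rae} ∩ {Ann, Dan, Hal, Kim, Ned, Rae} = {Ann, Dan, Hal, Kim, Ned, Rae}
… ∩ ⟦next to Ann⟧ = {Ann, Dan, Hal, Kim, Ned, Rae} ∩ {Ann, Dan, Hal, Ivy, Kim, Rae, Vic} = {Ann, Dan, Hal, Kim, Rae}
… ∩ ⟦young⟧ = {Ann, Dan, Hal, Kim, Rae} ∩ {Ann, Dan, Kim, Ned, Pat} = {Ann, Dan, Kim}
… ∩ ⟦red⟧ = {Ann, Dan, Kim} ∩ {Dan, Hal, Kim, Ned, Pat} = {Dan, Kim}
So ⟦young red dog who met Kim next to Ann⟧ = {Dan, Kim}.

{Dan, Kim}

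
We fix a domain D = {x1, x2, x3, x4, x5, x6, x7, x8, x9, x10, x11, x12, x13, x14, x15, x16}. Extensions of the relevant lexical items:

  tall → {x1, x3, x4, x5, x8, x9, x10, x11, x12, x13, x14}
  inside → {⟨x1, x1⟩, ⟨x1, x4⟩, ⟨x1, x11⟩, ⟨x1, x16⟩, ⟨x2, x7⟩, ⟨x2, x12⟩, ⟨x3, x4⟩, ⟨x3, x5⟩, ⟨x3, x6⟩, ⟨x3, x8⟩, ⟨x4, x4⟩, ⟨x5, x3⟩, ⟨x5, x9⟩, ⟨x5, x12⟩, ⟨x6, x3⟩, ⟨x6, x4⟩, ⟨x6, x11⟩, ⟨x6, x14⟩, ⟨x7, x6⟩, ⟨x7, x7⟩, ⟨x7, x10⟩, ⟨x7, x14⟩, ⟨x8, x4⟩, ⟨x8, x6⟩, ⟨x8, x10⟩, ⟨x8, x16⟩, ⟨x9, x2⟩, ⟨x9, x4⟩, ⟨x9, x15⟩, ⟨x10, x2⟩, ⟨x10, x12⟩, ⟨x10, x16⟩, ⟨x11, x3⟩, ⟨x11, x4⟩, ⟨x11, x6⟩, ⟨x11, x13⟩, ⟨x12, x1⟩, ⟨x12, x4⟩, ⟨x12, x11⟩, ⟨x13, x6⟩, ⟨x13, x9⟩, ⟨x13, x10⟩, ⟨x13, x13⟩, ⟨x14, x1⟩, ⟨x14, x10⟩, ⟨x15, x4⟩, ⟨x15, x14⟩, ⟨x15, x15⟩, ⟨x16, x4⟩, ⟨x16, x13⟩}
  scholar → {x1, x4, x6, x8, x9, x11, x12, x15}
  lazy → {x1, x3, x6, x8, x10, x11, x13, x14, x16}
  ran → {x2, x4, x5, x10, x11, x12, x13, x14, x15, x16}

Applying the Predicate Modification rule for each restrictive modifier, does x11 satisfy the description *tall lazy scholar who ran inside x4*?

⟦who ran⟧ = ⟦ran⟧ = {x2, x4, x5, x10, x11, x12, x13, x14, x15, x16}
⟦inside x4⟧ = {x : ⟨x, x4⟩ ∈ ⟦inside⟧} = {x1, x3, x4, x6, x8, x9, x11, x12, x15, x16}
⟦scholar⟧ = {x1, x4, x6, x8, x9, x11, x12, x15}
… ∩ ⟦who ran⟧ = {x1, x4, x6, x8, x9, x11, x12, x15} ∩ {x2, x4, x5, x10, x11, x12, x13, x14, x15, x16} = {x4, x11, x12, x15}
… ∩ ⟦inside x4⟧ = {x4, x11, x12, x15} ∩ {x1, x3, x4, x6, x8, x9, x11, x12, x15, x16} = {x4, x11, x12, x15}
… ∩ ⟦tall⟧ = {x4, x11, x12, x15} ∩ {x1, x3, x4, x5, x8, x9, x10, x11, x12, x13, x14} = {x4, x11, x12}
… ∩ ⟦lazy⟧ = {x4, x11, x12} ∩ {x1, x3, x6, x8, x10, x11, x13, x14, x16} = {x11}
⟦tall lazy scholar who ran inside x4⟧ = {x11}; x11 ∈ this set.

yes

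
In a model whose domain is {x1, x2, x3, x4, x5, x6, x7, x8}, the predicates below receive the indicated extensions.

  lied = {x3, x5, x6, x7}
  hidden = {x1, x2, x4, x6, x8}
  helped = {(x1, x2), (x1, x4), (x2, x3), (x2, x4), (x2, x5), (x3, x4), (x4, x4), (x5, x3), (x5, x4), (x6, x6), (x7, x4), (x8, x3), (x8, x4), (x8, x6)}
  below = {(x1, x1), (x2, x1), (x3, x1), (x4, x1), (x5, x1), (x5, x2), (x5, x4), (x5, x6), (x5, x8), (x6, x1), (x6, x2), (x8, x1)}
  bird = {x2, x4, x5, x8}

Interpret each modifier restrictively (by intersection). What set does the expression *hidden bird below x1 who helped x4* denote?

⟦below x1⟧ = {x : ⟨x, x1⟩ ∈ ⟦below⟧} = {x1, x2, x3, x4, x5, x6, x8}
⟦who helped x4⟧ = {x : ⟨x, x4⟩ ∈ ⟦helped⟧} = {x1, x2, x3, x4, x5, x7, x8}
⟦bird⟧ = {x2, x4, x5, x8}
… ∩ ⟦below x1⟧ = {x2, x4, x5, x8} ∩ {x1, x2, x3, x4, x5, x6, x8} = {x2, x4, x5, x8}
… ∩ ⟦who helped x4⟧ = {x2, x4, x5, x8} ∩ {x1, x2, x3, x4, x5, x7, x8} = {x2, x4, x5, x8}
… ∩ ⟦hidden⟧ = {x2, x4, x5, x8} ∩ {x1, x2, x4, x6, x8} = {x2, x4, x8}
So ⟦hidden bird below x1 who helped x4⟧ = {x2, x4, x8}.

{x2, x4, x8}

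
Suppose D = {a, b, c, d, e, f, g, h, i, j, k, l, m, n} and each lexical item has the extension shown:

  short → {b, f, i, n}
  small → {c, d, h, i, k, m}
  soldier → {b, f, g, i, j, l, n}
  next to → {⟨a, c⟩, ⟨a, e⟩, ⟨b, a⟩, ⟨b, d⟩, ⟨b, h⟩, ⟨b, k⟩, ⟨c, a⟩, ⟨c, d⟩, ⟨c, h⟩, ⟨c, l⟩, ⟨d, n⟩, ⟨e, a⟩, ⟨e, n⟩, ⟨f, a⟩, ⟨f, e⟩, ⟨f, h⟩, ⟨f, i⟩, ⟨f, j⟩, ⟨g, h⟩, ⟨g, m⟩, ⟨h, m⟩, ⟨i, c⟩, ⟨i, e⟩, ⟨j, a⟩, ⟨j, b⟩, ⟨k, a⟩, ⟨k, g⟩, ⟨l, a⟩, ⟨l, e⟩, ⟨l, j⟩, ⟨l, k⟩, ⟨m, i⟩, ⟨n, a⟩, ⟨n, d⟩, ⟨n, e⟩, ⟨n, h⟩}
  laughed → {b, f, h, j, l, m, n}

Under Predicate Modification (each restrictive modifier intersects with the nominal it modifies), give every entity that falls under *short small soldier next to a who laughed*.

{}

⟦next to a⟧ = {x : ⟨x, a⟩ ∈ ⟦next to⟧} = {b, c, e, f, j, k, l, n}
⟦who laughed⟧ = ⟦laughed⟧ = {b, f, h, j, l, m, n}
⟦soldier⟧ = {b, f, g, i, j, l, n}
… ∩ ⟦next to a⟧ = {b, f, g, i, j, l, n} ∩ {b, c, e, f, j, k, l, n} = {b, f, j, l, n}
… ∩ ⟦who laughed⟧ = {b, f, j, l, n} ∩ {b, f, h, j, l, m, n} = {b, f, j, l, n}
… ∩ ⟦short⟧ = {b, f, j, l, n} ∩ {b, f, i, n} = {b, f, n}
… ∩ ⟦small⟧ = {b, f, n} ∩ {c, d, h, i, k, m} = ∅
So ⟦short small soldier next to a who laughed⟧ = {}.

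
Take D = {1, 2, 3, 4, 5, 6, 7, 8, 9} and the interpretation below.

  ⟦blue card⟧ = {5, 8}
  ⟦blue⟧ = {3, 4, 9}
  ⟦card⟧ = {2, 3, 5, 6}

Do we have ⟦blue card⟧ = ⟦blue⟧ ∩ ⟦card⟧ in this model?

no

⟦blue⟧ ∩ ⟦card⟧ = {3, 4, 9} ∩ {2, 3, 5, 6} = {3}
Observed ⟦blue card⟧ = {5, 8}.
These differ, so the modifier is not intersective in this model.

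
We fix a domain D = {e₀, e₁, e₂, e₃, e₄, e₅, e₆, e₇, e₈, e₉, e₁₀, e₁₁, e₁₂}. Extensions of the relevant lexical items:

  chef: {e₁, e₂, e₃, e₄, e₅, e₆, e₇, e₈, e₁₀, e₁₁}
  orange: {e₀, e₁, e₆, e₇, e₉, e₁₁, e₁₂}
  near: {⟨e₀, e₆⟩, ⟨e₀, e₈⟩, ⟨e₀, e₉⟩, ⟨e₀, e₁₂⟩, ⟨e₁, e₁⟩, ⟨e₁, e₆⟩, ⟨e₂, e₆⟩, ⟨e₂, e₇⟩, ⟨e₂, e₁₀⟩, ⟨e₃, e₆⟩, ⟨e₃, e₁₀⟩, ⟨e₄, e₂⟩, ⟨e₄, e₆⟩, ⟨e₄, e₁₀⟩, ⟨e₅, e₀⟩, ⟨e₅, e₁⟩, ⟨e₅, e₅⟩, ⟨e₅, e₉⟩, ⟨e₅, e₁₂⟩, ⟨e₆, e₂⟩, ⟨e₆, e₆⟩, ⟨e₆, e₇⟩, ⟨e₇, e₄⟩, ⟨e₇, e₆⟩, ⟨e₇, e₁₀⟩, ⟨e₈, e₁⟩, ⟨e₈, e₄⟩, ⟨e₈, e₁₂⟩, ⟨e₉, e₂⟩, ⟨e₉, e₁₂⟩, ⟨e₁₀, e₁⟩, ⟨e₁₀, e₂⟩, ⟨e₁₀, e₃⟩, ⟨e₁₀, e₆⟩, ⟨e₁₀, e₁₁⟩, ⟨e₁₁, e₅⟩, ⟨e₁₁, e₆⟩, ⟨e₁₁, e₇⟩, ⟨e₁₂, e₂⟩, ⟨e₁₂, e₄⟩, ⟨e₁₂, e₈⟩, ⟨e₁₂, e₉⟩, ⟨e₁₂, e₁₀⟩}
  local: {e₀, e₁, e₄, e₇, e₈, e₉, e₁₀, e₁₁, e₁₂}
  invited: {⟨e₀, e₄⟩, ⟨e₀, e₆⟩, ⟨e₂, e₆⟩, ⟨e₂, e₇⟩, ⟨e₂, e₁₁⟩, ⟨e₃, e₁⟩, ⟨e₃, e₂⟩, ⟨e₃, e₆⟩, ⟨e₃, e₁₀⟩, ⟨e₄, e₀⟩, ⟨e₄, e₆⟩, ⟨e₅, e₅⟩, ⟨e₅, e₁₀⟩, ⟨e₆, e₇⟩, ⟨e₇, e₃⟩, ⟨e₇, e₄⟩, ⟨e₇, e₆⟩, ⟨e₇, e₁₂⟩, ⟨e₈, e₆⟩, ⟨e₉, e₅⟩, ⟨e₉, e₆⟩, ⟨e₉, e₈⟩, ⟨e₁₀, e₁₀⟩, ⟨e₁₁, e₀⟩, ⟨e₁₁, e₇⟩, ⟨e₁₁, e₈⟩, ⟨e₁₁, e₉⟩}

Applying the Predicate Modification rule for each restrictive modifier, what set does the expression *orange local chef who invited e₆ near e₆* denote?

{e₇}

⟦who invited e₆⟧ = {x : ⟨x, e₆⟩ ∈ ⟦invited⟧} = {e₀, e₂, e₃, e₄, e₇, e₈, e₉}
⟦near e₆⟧ = {x : ⟨x, e₆⟩ ∈ ⟦near⟧} = {e₀, e₁, e₂, e₃, e₄, e₆, e₇, e₁₀, e₁₁}
⟦chef⟧ = {e₁, e₂, e₃, e₄, e₅, e₆, e₇, e₈, e₁₀, e₁₁}
… ∩ ⟦who invited e₆⟧ = {e₁, e₂, e₃, e₄, e₅, e₆, e₇, e₈, e₁₀, e₁₁} ∩ {e₀, e₂, e₃, e₄, e₇, e₈, e₉} = {e₂, e₃, e₄, e₇, e₈}
… ∩ ⟦near e₆⟧ = {e₂, e₃, e₄, e₇, e₈} ∩ {e₀, e₁, e₂, e₃, e₄, e₆, e₇, e₁₀, e₁₁} = {e₂, e₃, e₄, e₇}
… ∩ ⟦orange⟧ = {e₂, e₃, e₄, e₇} ∩ {e₀, e₁, e₆, e₇, e₉, e₁₁, e₁₂} = {e₇}
… ∩ ⟦local⟧ = {e₇} ∩ {e₀, e₁, e₄, e₇, e₈, e₉, e₁₀, e₁₁, e₁₂} = {e₇}
So ⟦orange local chef who invited e₆ near e₆⟧ = {e₇}.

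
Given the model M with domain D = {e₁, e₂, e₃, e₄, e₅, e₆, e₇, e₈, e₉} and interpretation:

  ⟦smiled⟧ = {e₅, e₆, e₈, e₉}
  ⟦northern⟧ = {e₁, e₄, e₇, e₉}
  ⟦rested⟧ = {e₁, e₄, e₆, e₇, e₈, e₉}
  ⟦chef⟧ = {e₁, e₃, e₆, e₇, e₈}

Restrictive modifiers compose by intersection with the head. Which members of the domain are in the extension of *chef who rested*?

⟦who rested⟧ = ⟦rested⟧ = {e₁, e₄, e₆, e₇, e₈, e₉}
⟦chef⟧ = {e₁, e₃, e₆, e₇, e₈}
… ∩ ⟦who rested⟧ = {e₁, e₃, e₆, e₇, e₈} ∩ {e₁, e₄, e₆, e₇, e₈, e₉} = {e₁, e₆, e₇, e₈}
So ⟦chef who rested⟧ = {e₁, e₆, e₇, e₈}.

{e₁, e₆, e₇, e₈}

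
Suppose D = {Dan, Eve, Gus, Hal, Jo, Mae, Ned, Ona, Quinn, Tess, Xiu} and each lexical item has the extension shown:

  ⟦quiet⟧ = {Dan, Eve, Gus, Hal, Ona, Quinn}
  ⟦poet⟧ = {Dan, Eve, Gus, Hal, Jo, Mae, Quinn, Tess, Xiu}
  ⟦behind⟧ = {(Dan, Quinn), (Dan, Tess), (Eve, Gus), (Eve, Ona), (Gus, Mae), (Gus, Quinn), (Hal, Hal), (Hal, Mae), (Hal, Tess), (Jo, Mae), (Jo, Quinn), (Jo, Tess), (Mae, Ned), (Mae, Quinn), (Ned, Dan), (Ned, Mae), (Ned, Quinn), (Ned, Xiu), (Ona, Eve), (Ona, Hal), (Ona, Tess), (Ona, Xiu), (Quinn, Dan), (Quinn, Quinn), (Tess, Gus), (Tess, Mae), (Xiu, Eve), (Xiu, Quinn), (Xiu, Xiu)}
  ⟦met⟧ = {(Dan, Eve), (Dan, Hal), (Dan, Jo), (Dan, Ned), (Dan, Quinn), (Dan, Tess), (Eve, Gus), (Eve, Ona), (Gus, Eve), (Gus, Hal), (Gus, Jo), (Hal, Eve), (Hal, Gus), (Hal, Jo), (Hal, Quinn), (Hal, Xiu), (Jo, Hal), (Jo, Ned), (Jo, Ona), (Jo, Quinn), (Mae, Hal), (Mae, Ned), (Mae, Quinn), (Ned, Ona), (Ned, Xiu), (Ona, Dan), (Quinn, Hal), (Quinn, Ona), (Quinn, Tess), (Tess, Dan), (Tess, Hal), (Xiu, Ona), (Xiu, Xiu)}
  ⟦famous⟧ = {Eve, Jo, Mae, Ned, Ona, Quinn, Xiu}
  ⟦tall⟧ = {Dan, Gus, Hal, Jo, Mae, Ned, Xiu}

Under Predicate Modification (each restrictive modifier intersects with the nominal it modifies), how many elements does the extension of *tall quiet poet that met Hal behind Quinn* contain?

⟦that met Hal⟧ = {x : ⟨x, Hal⟩ ∈ ⟦met⟧} = {Dan, Gus, Jo, Mae, Quinn, Tess}
⟦behind Quinn⟧ = {x : ⟨x, Quinn⟩ ∈ ⟦behind⟧} = {Dan, Gus, Jo, Mae, Ned, Quinn, Xiu}
⟦poet⟧ = {Dan, Eve, Gus, Hal, Jo, Mae, Quinn, Tess, Xiu}
… ∩ ⟦that met Hal⟧ = {Dan, Eve, Gus, Hal, Jo, Mae, Quinn, Tess, Xiu} ∩ {Dan, Gus, Jo, Mae, Quinn, Tess} = {Dan, Gus, Jo, Mae, Quinn, Tess}
… ∩ ⟦behind Quinn⟧ = {Dan, Gus, Jo, Mae, Quinn, Tess} ∩ {Dan, Gus, Jo, Mae, Ned, Quinn, Xiu} = {Dan, Gus, Jo, Mae, Quinn}
… ∩ ⟦tall⟧ = {Dan, Gus, Jo, Mae, Quinn} ∩ {Dan, Gus, Hal, Jo, Mae, Ned, Xiu} = {Dan, Gus, Jo, Mae}
… ∩ ⟦quiet⟧ = {Dan, Gus, Jo, Mae} ∩ {Dan, Eve, Gus, Hal, Ona, Quinn} = {Dan, Gus}
⟦tall quiet poet that met Hal behind Quinn⟧ = {Dan, Gus}, so the cardinality is 2.

2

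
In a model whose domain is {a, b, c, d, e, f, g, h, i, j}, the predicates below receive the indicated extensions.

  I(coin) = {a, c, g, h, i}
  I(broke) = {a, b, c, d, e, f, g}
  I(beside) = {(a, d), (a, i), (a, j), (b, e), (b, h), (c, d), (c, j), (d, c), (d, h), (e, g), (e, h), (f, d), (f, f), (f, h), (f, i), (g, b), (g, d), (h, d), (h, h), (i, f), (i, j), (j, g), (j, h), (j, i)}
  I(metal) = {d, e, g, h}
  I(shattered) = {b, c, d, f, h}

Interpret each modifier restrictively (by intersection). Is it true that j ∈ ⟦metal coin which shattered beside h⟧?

⟦which shattered⟧ = ⟦shattered⟧ = {b, c, d, f, h}
⟦beside h⟧ = {x : ⟨x, h⟩ ∈ ⟦beside⟧} = {b, d, e, f, h, j}
⟦coin⟧ = {a, c, g, h, i}
… ∩ ⟦which shattered⟧ = {a, c, g, h, i} ∩ {b, c, d, f, h} = {c, h}
… ∩ ⟦beside h⟧ = {c, h} ∩ {b, d, e, f, h, j} = {h}
… ∩ ⟦metal⟧ = {h} ∩ {d, e, g, h} = {h}
⟦metal coin which shattered beside h⟧ = {h}; j ∉ this set.

no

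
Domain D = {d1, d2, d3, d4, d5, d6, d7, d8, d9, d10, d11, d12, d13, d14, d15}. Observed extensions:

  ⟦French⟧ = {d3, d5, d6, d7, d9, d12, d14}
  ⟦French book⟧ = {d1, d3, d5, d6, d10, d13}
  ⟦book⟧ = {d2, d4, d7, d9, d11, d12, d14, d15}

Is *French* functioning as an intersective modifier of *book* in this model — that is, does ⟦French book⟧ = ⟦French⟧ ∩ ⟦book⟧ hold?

⟦French⟧ ∩ ⟦book⟧ = {d3, d5, d6, d7, d9, d12, d14} ∩ {d2, d4, d7, d9, d11, d12, d14, d15} = {d7, d9, d12, d14}
Observed ⟦French book⟧ = {d1, d3, d5, d6, d10, d13}.
These differ, so the modifier is not intersective in this model.

no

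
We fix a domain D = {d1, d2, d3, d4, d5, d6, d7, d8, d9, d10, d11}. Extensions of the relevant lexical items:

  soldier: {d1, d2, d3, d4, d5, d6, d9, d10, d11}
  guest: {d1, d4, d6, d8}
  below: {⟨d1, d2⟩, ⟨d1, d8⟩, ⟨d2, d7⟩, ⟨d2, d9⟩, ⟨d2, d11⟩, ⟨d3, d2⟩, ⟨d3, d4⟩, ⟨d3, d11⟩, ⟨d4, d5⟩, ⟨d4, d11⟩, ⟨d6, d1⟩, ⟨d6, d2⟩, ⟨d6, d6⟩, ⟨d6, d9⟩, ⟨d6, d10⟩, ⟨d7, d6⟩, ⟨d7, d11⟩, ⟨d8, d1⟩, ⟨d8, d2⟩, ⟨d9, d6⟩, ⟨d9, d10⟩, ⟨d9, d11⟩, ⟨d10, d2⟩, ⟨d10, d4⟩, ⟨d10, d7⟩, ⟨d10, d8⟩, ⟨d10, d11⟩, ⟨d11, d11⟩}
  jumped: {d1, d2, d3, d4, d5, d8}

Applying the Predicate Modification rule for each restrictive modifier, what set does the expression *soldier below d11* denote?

{d2, d3, d4, d9, d10, d11}

⟦below d11⟧ = {x : ⟨x, d11⟩ ∈ ⟦below⟧} = {d2, d3, d4, d7, d9, d10, d11}
⟦soldier⟧ = {d1, d2, d3, d4, d5, d6, d9, d10, d11}
… ∩ ⟦below d11⟧ = {d1, d2, d3, d4, d5, d6, d9, d10, d11} ∩ {d2, d3, d4, d7, d9, d10, d11} = {d2, d3, d4, d9, d10, d11}
So ⟦soldier below d11⟧ = {d2, d3, d4, d9, d10, d11}.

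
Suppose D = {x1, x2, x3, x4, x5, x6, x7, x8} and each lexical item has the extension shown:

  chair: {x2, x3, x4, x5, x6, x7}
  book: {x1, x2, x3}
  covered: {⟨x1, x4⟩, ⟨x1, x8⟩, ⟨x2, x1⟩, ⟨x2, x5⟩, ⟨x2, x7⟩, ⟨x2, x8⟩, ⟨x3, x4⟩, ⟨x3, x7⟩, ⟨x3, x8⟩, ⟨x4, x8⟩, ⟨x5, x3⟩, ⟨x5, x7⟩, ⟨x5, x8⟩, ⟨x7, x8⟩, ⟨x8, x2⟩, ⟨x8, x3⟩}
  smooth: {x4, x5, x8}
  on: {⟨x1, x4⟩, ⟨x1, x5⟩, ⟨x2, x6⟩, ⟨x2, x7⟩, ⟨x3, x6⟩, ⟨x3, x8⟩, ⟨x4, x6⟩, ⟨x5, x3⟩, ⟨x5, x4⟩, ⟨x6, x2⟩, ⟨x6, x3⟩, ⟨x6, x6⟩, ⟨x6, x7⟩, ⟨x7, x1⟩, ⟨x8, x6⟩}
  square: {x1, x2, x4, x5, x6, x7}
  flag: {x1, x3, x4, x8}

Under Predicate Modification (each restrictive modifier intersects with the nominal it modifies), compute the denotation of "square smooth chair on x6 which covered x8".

{x4}

⟦on x6⟧ = {x : ⟨x, x6⟩ ∈ ⟦on⟧} = {x2, x3, x4, x6, x8}
⟦which covered x8⟧ = {x : ⟨x, x8⟩ ∈ ⟦covered⟧} = {x1, x2, x3, x4, x5, x7}
⟦chair⟧ = {x2, x3, x4, x5, x6, x7}
… ∩ ⟦on x6⟧ = {x2, x3, x4, x5, x6, x7} ∩ {x2, x3, x4, x6, x8} = {x2, x3, x4, x6}
… ∩ ⟦which covered x8⟧ = {x2, x3, x4, x6} ∩ {x1, x2, x3, x4, x5, x7} = {x2, x3, x4}
… ∩ ⟦square⟧ = {x2, x3, x4} ∩ {x1, x2, x4, x5, x6, x7} = {x2, x4}
… ∩ ⟦smooth⟧ = {x2, x4} ∩ {x4, x5, x8} = {x4}
So ⟦square smooth chair on x6 which covered x8⟧ = {x4}.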